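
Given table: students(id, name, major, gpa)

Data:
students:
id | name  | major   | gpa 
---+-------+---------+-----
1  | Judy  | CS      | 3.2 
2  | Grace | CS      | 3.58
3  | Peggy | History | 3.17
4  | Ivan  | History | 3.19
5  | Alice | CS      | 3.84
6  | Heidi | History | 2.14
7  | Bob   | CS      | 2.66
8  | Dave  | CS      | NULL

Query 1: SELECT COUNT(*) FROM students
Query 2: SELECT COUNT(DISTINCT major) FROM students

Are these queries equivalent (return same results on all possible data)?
No, not equivalent

Query 1 returns: [(8,)]
Query 2 returns: [(2,)]

Reason: COUNT(*) counts rows, COUNT(DISTINCT major) counts unique majors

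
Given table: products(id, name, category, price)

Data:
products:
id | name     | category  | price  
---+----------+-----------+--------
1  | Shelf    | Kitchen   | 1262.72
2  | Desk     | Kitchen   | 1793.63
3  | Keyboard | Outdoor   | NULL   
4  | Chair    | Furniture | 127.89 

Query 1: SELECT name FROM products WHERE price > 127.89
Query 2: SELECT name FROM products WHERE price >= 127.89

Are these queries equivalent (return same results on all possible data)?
No, not equivalent

Query 1 returns: [('Shelf',), ('Desk',)]
Query 2 returns: [('Shelf',), ('Desk',), ('Chair',)]

Reason: > vs >= gives different results when price = 127.89 exists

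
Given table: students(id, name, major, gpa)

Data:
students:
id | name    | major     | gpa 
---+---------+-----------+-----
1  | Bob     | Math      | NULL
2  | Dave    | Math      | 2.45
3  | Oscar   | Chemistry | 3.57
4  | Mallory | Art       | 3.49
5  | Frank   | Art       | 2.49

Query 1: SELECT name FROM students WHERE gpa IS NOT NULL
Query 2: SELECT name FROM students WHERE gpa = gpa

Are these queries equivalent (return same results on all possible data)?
Yes, equivalent

Both queries return: [('Dave',), ('Frank',), ('Mallory',), ('Oscar',)]

Reason: IS NOT NULL vs self-equality (both exclude NULLs)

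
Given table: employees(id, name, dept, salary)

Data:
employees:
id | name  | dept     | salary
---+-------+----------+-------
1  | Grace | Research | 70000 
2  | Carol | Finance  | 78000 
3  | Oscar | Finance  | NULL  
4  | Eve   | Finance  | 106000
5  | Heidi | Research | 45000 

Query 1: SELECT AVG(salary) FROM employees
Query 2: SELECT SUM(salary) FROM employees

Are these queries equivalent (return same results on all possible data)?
No, not equivalent

Query 1 returns: [(74750.0,)]
Query 2 returns: [(299000,)]

Reason: AVG vs SUM give different aggregate values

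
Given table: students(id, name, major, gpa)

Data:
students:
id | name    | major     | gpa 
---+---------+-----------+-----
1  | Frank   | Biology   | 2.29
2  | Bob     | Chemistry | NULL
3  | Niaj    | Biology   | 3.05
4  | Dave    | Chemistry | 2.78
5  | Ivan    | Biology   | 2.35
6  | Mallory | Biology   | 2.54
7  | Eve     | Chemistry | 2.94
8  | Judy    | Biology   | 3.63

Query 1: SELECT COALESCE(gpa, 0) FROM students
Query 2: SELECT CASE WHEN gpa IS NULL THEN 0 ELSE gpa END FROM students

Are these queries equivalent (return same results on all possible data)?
Yes, equivalent

Both queries return: [(0,), (2.29,), (2.35,), (2.54,), (2.78,), (2.94,), (3.05,), (3.63,)]

Reason: COALESCE vs CASE for NULL handling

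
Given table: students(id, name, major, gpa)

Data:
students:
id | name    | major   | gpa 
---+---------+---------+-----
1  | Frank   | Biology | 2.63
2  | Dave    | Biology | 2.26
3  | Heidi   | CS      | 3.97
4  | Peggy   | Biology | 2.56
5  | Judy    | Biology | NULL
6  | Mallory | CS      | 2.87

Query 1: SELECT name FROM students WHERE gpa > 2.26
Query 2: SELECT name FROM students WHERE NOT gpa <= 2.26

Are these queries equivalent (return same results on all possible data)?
Yes, equivalent

Both queries return: [('Frank',), ('Heidi',), ('Mallory',), ('Peggy',)]

Reason: Both filter gpa > 2.26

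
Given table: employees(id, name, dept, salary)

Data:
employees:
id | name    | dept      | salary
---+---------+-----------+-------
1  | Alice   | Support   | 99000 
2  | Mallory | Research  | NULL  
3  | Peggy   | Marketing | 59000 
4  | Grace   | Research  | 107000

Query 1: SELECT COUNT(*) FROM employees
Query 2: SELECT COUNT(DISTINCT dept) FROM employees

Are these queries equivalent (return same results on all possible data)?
No, not equivalent

Query 1 returns: [(4,)]
Query 2 returns: [(3,)]

Reason: COUNT(*) counts rows, COUNT(DISTINCT dept) counts unique depts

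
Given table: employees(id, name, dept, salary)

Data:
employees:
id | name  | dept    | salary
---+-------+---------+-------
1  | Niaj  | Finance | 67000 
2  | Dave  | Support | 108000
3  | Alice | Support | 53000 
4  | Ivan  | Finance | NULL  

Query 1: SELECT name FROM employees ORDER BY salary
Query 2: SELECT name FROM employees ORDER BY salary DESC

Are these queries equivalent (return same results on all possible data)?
No, not equivalent

Query 1 returns: [('Ivan',), ('Alice',), ('Niaj',), ('Dave',)]
Query 2 returns: [('Dave',), ('Niaj',), ('Alice',), ('Ivan',)]

Reason: ASC vs DESC gives opposite ordering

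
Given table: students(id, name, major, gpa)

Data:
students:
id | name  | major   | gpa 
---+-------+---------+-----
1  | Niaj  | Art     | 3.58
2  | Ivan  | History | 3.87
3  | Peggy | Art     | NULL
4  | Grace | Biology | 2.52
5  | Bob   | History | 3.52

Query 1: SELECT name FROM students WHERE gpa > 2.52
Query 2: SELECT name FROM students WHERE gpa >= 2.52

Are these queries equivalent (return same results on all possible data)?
No, not equivalent

Query 1 returns: [('Niaj',), ('Ivan',), ('Bob',)]
Query 2 returns: [('Niaj',), ('Ivan',), ('Grace',), ('Bob',)]

Reason: > vs >= gives different results when gpa = 2.52 exists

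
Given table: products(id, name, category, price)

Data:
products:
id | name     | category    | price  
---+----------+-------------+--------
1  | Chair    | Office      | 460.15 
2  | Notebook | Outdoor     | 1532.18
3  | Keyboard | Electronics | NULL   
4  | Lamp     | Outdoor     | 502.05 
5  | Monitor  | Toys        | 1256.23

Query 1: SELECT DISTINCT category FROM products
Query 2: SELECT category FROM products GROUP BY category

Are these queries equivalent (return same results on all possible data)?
Yes, equivalent

Both queries return: [('Electronics',), ('Office',), ('Outdoor',), ('Toys',)]

Reason: Both get unique categorys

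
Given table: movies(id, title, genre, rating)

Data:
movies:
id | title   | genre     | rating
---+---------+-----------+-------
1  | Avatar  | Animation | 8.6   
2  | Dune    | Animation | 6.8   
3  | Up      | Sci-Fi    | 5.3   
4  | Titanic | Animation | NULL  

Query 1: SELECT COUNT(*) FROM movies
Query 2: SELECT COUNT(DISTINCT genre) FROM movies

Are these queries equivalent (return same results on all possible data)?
No, not equivalent

Query 1 returns: [(4,)]
Query 2 returns: [(2,)]

Reason: COUNT(*) counts rows, COUNT(DISTINCT genre) counts unique genres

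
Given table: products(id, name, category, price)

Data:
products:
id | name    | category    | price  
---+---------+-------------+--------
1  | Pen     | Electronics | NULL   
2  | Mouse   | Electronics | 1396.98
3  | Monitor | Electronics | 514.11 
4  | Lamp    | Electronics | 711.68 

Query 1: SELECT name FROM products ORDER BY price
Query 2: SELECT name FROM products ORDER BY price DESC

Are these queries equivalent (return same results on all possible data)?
No, not equivalent

Query 1 returns: [('Pen',), ('Monitor',), ('Lamp',), ('Mouse',)]
Query 2 returns: [('Mouse',), ('Lamp',), ('Monitor',), ('Pen',)]

Reason: ASC vs DESC gives opposite ordering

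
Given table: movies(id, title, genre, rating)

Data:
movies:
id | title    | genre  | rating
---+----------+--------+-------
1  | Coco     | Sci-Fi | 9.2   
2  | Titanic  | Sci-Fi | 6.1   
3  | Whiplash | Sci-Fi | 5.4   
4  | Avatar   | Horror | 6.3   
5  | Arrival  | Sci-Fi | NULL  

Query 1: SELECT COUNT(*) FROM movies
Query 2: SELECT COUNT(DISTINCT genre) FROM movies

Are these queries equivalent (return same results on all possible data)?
No, not equivalent

Query 1 returns: [(5,)]
Query 2 returns: [(2,)]

Reason: COUNT(*) counts rows, COUNT(DISTINCT genre) counts unique genres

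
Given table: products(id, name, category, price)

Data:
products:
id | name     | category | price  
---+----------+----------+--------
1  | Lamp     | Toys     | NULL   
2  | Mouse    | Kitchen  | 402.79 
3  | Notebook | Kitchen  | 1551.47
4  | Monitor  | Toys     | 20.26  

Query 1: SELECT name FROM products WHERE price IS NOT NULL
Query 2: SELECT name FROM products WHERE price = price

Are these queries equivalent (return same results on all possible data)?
Yes, equivalent

Both queries return: [('Monitor',), ('Mouse',), ('Notebook',)]

Reason: IS NOT NULL vs self-equality (both exclude NULLs)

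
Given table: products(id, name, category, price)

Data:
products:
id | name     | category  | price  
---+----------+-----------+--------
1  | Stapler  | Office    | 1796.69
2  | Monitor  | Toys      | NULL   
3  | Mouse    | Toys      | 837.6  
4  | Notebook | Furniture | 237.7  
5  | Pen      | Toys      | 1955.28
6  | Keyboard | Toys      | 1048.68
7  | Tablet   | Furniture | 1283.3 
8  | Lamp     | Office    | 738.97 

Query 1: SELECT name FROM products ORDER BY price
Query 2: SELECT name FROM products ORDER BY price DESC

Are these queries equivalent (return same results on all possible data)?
No, not equivalent

Query 1 returns: [('Monitor',), ('Notebook',), ('Lamp',), ('Mouse',), ('Keyboard',), ('Tablet',), ('Stapler',), ('Pen',)]
Query 2 returns: [('Pen',), ('Stapler',), ('Tablet',), ('Keyboard',), ('Mouse',), ('Lamp',), ('Notebook',), ('Monitor',)]

Reason: ASC vs DESC gives opposite ordering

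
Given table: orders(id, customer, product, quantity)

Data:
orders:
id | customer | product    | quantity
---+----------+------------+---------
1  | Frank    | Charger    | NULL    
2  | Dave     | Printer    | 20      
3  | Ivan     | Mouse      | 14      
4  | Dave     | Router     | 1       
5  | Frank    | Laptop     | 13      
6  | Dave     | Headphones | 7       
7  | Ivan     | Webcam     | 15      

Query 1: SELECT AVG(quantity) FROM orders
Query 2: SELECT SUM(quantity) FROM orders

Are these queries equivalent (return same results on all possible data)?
No, not equivalent

Query 1 returns: [(11.666666666666666,)]
Query 2 returns: [(70,)]

Reason: AVG vs SUM give different aggregate values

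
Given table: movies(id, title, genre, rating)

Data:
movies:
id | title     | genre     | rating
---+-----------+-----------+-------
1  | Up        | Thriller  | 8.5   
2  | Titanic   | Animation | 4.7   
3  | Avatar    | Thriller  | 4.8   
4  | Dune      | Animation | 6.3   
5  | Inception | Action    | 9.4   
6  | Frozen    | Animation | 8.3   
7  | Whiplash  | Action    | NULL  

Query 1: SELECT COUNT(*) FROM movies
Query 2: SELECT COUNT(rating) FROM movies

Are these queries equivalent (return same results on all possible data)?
No, not equivalent

Query 1 returns: [(7,)]
Query 2 returns: [(6,)]

Reason: COUNT(*) includes NULLs, COUNT(column) excludes them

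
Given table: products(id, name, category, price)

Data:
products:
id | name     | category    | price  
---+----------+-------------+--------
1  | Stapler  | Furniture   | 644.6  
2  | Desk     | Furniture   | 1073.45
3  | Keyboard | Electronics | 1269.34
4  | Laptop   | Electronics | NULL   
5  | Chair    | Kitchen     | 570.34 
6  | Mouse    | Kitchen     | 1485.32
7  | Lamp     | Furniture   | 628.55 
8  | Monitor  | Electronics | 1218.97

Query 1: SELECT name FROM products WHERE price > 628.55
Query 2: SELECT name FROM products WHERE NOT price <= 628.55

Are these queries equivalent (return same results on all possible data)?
Yes, equivalent

Both queries return: [('Desk',), ('Keyboard',), ('Monitor',), ('Mouse',), ('Stapler',)]

Reason: Both filter price > 628.55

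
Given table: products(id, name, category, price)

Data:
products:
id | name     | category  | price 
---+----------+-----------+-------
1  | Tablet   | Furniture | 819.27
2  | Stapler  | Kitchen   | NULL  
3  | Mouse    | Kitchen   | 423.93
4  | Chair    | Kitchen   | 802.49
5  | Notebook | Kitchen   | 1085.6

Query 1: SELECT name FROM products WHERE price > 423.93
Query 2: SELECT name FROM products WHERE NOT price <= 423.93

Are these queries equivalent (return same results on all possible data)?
Yes, equivalent

Both queries return: [('Chair',), ('Notebook',), ('Tablet',)]

Reason: Both filter price > 423.93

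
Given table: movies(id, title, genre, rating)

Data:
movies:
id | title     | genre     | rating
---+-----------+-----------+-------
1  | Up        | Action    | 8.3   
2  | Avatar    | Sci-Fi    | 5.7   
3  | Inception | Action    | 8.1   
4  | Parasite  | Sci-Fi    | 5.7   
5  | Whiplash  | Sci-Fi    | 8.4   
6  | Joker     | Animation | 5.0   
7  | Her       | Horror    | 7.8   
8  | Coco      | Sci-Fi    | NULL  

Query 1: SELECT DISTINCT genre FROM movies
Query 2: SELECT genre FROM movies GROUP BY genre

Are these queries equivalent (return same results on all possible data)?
Yes, equivalent

Both queries return: [('Action',), ('Animation',), ('Horror',), ('Sci-Fi',)]

Reason: Both get unique genres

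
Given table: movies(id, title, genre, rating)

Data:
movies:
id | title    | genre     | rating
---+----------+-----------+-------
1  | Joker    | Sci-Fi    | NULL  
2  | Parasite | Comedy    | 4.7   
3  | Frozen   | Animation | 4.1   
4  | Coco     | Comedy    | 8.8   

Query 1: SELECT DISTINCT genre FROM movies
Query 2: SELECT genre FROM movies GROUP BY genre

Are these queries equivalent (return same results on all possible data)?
Yes, equivalent

Both queries return: [('Animation',), ('Comedy',), ('Sci-Fi',)]

Reason: Both get unique genres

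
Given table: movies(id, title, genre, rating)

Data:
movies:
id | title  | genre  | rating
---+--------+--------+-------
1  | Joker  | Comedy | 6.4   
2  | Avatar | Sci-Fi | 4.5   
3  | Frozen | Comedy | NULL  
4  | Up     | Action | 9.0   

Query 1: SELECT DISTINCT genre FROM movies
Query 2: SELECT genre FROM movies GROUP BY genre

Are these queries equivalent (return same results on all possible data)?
Yes, equivalent

Both queries return: [('Action',), ('Comedy',), ('Sci-Fi',)]

Reason: Both get unique genres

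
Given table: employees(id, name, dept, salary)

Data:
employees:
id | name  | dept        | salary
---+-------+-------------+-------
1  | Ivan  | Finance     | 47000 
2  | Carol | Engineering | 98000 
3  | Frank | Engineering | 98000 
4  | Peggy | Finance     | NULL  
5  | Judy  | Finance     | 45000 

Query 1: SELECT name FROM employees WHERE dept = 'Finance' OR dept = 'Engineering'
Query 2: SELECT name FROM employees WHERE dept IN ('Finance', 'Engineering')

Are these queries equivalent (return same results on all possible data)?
Yes, equivalent

Both queries return: [('Carol',), ('Frank',), ('Ivan',), ('Judy',), ('Peggy',)]

Reason: OR vs IN are equivalent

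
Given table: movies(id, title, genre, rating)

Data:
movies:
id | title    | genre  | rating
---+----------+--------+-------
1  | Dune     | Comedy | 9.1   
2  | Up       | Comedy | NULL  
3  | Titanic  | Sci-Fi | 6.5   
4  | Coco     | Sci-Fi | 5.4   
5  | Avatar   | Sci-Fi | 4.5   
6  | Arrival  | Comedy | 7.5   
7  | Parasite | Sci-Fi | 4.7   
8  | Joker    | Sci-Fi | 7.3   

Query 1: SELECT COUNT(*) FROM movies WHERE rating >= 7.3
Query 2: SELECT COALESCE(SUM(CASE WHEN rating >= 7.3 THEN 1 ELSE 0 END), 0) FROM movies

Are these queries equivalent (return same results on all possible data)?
Yes, equivalent

Both queries return: [(3,)]

Reason: COUNT with WHERE vs conditional SUM (COALESCE handles empty-table NULL)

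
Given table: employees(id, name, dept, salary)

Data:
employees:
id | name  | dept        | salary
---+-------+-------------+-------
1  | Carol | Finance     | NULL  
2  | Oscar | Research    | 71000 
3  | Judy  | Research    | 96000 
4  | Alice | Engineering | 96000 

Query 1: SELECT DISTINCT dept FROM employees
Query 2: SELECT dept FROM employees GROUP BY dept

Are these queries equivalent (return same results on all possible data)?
Yes, equivalent

Both queries return: [('Engineering',), ('Finance',), ('Research',)]

Reason: Both get unique depts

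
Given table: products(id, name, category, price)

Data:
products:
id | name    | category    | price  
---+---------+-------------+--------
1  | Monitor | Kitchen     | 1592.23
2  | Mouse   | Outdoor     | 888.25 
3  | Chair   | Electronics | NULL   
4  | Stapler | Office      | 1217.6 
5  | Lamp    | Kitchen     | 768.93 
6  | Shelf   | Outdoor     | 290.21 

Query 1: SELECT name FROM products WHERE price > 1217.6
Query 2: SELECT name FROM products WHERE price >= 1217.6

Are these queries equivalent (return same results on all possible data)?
No, not equivalent

Query 1 returns: [('Monitor',)]
Query 2 returns: [('Monitor',), ('Stapler',)]

Reason: > vs >= gives different results when price = 1217.6 exists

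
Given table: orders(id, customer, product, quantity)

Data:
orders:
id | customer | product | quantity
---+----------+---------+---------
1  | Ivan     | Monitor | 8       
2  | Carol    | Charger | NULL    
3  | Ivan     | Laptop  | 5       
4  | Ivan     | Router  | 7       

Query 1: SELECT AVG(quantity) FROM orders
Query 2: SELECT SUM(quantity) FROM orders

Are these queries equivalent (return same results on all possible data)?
No, not equivalent

Query 1 returns: [(6.666666666666667,)]
Query 2 returns: [(20,)]

Reason: AVG vs SUM give different aggregate values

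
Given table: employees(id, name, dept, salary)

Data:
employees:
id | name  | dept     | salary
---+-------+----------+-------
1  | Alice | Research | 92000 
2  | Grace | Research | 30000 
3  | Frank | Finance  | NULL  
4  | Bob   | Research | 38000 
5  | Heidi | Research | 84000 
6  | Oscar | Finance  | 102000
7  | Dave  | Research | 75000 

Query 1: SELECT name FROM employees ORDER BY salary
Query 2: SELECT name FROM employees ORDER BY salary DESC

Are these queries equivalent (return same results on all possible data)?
No, not equivalent

Query 1 returns: [('Frank',), ('Grace',), ('Bob',), ('Dave',), ('Heidi',), ('Alice',), ('Oscar',)]
Query 2 returns: [('Oscar',), ('Alice',), ('Heidi',), ('Dave',), ('Bob',), ('Grace',), ('Frank',)]

Reason: ASC vs DESC gives opposite ordering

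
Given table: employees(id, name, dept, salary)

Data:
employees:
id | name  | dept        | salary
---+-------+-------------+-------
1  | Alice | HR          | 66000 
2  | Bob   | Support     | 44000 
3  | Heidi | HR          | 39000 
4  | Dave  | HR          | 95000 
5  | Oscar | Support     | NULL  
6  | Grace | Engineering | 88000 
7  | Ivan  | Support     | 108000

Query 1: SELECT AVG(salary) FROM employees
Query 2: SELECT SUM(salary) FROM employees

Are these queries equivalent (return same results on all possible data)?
No, not equivalent

Query 1 returns: [(73333.33333333333,)]
Query 2 returns: [(440000,)]

Reason: AVG vs SUM give different aggregate values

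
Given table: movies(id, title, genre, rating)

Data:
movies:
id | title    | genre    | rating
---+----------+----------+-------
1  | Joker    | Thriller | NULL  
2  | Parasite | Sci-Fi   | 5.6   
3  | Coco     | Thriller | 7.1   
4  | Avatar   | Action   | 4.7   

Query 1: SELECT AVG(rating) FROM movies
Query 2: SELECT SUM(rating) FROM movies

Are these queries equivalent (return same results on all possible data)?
No, not equivalent

Query 1 returns: [(5.8,)]
Query 2 returns: [(17.4,)]

Reason: AVG vs SUM give different aggregate values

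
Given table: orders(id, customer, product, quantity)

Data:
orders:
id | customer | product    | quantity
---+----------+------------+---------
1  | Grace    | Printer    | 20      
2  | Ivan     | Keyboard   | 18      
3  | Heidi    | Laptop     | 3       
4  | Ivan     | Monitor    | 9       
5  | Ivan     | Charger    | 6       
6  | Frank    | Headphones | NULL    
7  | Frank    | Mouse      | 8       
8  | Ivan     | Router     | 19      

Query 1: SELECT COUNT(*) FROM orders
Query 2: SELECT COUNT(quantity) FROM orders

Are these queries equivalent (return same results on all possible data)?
No, not equivalent

Query 1 returns: [(8,)]
Query 2 returns: [(7,)]

Reason: COUNT(*) includes NULLs, COUNT(column) excludes them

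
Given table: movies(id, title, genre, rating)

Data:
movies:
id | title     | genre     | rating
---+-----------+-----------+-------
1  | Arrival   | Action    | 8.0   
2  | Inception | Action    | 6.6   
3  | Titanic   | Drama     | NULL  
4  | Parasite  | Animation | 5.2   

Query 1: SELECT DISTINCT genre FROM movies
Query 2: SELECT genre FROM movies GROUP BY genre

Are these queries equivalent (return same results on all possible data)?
Yes, equivalent

Both queries return: [('Action',), ('Animation',), ('Drama',)]

Reason: Both get unique genres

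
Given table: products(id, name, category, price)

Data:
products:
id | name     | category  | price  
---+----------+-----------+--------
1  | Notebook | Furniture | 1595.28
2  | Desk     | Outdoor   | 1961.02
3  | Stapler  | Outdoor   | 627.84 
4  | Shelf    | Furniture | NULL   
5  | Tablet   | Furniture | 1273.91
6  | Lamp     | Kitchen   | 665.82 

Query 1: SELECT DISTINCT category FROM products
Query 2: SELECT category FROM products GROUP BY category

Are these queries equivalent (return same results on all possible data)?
Yes, equivalent

Both queries return: [('Furniture',), ('Kitchen',), ('Outdoor',)]

Reason: Both get unique categorys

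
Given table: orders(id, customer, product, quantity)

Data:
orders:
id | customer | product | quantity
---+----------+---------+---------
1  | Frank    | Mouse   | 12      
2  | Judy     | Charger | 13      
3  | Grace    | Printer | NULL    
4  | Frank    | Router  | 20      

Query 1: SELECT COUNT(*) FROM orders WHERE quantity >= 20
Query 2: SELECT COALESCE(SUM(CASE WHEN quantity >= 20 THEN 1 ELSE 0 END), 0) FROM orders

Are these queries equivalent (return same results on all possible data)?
Yes, equivalent

Both queries return: [(1,)]

Reason: COUNT with WHERE vs conditional SUM (COALESCE handles empty-table NULL)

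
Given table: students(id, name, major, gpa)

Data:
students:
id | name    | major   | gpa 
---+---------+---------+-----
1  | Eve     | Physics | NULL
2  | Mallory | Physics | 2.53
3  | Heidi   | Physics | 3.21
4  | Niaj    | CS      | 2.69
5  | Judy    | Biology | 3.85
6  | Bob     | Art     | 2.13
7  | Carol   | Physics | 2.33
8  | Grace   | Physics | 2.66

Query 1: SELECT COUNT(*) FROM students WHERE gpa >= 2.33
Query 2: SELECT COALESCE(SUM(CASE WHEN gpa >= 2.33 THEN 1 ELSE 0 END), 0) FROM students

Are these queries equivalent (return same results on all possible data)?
Yes, equivalent

Both queries return: [(6,)]

Reason: COUNT with WHERE vs conditional SUM (COALESCE handles empty-table NULL)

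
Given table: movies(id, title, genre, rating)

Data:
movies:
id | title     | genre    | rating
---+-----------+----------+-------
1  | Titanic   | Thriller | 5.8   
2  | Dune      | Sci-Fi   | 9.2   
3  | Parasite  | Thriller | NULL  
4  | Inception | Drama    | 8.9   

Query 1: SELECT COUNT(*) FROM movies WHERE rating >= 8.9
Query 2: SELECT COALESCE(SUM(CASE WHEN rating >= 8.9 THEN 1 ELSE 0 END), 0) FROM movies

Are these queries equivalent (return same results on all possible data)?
Yes, equivalent

Both queries return: [(2,)]

Reason: COUNT with WHERE vs conditional SUM (COALESCE handles empty-table NULL)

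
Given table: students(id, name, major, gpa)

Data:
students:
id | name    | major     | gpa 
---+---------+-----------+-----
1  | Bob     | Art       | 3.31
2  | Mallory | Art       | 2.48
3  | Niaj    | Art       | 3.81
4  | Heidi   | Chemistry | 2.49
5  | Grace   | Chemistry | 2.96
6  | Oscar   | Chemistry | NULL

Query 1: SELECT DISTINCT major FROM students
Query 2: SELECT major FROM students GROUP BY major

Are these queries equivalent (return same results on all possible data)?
Yes, equivalent

Both queries return: [('Art',), ('Chemistry',)]

Reason: Both get unique majors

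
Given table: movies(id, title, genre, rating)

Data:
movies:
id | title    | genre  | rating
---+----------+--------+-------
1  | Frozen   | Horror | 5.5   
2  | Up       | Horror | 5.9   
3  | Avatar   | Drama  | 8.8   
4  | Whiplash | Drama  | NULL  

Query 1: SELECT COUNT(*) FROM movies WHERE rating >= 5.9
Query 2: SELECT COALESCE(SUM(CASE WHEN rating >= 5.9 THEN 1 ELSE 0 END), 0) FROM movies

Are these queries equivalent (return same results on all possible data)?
Yes, equivalent

Both queries return: [(2,)]

Reason: COUNT with WHERE vs conditional SUM (COALESCE handles empty-table NULL)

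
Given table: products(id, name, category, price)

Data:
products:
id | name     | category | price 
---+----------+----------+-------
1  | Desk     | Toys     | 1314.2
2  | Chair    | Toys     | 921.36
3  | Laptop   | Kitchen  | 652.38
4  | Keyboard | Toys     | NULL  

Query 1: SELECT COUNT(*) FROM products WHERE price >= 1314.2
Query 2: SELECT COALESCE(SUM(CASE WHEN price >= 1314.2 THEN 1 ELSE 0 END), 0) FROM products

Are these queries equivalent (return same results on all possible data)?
Yes, equivalent

Both queries return: [(1,)]

Reason: COUNT with WHERE vs conditional SUM (COALESCE handles empty-table NULL)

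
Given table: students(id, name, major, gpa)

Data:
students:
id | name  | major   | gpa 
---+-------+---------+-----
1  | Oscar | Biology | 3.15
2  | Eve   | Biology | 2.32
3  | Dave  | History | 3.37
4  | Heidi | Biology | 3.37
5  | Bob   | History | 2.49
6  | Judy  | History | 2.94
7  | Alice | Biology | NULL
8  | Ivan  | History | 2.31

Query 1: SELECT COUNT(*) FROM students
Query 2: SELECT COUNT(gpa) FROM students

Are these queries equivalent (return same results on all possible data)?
No, not equivalent

Query 1 returns: [(8,)]
Query 2 returns: [(7,)]

Reason: COUNT(*) includes NULLs, COUNT(column) excludes them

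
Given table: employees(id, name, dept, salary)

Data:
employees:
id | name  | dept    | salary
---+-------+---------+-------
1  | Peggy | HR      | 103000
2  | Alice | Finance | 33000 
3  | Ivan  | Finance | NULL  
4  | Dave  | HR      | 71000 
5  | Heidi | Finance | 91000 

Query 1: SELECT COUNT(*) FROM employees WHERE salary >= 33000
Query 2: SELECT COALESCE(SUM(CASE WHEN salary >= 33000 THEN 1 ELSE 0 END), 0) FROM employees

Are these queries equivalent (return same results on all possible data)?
Yes, equivalent

Both queries return: [(4,)]

Reason: COUNT with WHERE vs conditional SUM (COALESCE handles empty-table NULL)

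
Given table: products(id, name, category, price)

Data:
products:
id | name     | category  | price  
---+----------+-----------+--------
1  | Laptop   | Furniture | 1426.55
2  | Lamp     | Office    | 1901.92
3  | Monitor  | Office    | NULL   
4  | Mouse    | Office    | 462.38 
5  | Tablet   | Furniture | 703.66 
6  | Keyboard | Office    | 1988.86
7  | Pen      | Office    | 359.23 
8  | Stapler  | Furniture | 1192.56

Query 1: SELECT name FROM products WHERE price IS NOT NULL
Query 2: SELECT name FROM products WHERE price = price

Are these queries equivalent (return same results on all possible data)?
Yes, equivalent

Both queries return: [('Keyboard',), ('Lamp',), ('Laptop',), ('Mouse',), ('Pen',), ('Stapler',), ('Tablet',)]

Reason: IS NOT NULL vs self-equality (both exclude NULLs)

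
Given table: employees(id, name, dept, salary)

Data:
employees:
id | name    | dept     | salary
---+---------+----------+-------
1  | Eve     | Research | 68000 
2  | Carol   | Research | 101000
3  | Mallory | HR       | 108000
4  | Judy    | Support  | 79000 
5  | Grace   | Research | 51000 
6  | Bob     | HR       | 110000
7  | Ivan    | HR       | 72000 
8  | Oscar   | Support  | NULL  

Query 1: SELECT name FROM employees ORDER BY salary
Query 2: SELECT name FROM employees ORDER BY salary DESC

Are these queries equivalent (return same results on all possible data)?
No, not equivalent

Query 1 returns: [('Oscar',), ('Grace',), ('Eve',), ('Ivan',), ('Judy',), ('Carol',), ('Mallory',), ('Bob',)]
Query 2 returns: [('Bob',), ('Mallory',), ('Carol',), ('Judy',), ('Ivan',), ('Eve',), ('Grace',), ('Oscar',)]

Reason: ASC vs DESC gives opposite ordering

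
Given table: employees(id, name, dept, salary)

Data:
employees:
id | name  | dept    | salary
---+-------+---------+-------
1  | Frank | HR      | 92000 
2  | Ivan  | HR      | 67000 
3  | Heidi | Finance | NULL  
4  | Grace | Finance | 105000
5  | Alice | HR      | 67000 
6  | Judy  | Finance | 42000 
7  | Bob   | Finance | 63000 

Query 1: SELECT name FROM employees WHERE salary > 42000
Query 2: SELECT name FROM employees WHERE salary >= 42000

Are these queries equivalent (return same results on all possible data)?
No, not equivalent

Query 1 returns: [('Frank',), ('Ivan',), ('Grace',), ('Alice',), ('Bob',)]
Query 2 returns: [('Frank',), ('Ivan',), ('Grace',), ('Alice',), ('Judy',), ('Bob',)]

Reason: > vs >= gives different results when salary = 42000 exists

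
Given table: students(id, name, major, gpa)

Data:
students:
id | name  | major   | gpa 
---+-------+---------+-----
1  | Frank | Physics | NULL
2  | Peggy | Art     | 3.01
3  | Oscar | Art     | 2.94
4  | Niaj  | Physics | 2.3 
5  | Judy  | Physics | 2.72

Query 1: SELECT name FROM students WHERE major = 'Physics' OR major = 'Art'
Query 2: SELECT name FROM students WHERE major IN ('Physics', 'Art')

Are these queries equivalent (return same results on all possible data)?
Yes, equivalent

Both queries return: [('Frank',), ('Judy',), ('Niaj',), ('Oscar',), ('Peggy',)]

Reason: OR vs IN are equivalent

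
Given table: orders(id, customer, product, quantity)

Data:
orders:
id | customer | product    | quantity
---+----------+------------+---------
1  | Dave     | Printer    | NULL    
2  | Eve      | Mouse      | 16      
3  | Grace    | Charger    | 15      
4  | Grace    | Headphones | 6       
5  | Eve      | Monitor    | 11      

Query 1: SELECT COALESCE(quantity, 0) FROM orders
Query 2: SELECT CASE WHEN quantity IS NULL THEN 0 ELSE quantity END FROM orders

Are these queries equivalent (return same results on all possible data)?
Yes, equivalent

Both queries return: [(0,), (6,), (11,), (15,), (16,)]

Reason: COALESCE vs CASE for NULL handling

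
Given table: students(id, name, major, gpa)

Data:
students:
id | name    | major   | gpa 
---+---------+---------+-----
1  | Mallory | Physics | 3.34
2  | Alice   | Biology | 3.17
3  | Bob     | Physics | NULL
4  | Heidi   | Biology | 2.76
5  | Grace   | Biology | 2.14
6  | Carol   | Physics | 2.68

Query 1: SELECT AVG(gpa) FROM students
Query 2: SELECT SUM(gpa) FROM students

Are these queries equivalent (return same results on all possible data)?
No, not equivalent

Query 1 returns: [(2.818,)]
Query 2 returns: [(14.09,)]

Reason: AVG vs SUM give different aggregate values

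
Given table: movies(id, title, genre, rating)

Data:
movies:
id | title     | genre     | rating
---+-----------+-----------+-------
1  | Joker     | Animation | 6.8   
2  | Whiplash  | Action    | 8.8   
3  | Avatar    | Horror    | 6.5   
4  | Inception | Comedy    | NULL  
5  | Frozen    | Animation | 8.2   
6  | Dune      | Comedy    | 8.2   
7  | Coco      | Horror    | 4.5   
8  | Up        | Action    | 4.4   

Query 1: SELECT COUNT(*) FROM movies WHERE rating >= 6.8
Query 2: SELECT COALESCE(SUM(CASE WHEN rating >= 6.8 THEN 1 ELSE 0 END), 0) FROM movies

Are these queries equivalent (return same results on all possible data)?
Yes, equivalent

Both queries return: [(4,)]

Reason: COUNT with WHERE vs conditional SUM (COALESCE handles empty-table NULL)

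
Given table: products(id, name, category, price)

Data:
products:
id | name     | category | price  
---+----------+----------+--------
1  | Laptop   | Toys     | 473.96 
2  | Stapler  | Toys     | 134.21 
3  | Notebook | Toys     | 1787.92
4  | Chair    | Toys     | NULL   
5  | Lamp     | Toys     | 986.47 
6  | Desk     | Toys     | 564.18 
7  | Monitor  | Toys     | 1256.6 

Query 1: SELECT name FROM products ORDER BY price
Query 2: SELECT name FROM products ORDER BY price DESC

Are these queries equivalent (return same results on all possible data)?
No, not equivalent

Query 1 returns: [('Chair',), ('Stapler',), ('Laptop',), ('Desk',), ('Lamp',), ('Monitor',), ('Notebook',)]
Query 2 returns: [('Notebook',), ('Monitor',), ('Lamp',), ('Desk',), ('Laptop',), ('Stapler',), ('Chair',)]

Reason: ASC vs DESC gives opposite ordering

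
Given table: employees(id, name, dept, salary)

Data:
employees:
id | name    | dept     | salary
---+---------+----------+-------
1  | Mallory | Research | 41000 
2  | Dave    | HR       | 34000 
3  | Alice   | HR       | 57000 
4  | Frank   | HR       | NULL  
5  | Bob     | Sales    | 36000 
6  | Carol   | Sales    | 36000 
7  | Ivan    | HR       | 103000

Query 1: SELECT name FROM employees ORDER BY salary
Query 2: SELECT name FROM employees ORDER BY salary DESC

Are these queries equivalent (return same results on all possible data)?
No, not equivalent

Query 1 returns: [('Frank',), ('Dave',), ('Bob',), ('Carol',), ('Mallory',), ('Alice',), ('Ivan',)]
Query 2 returns: [('Ivan',), ('Alice',), ('Mallory',), ('Bob',), ('Carol',), ('Dave',), ('Frank',)]

Reason: ASC vs DESC gives opposite ordering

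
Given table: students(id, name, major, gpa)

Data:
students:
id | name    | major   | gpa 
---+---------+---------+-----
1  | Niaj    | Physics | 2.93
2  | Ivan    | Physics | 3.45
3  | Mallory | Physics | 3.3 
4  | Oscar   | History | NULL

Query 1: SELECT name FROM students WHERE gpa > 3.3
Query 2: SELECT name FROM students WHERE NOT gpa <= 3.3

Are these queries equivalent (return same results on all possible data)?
Yes, equivalent

Both queries return: [('Ivan',)]

Reason: Both filter gpa > 3.3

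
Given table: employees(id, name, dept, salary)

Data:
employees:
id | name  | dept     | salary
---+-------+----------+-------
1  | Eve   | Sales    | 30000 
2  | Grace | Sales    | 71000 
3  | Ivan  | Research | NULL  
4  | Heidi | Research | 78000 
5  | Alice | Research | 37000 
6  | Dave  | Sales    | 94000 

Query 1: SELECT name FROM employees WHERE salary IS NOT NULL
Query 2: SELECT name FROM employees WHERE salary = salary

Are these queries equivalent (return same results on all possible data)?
Yes, equivalent

Both queries return: [('Alice',), ('Dave',), ('Eve',), ('Grace',), ('Heidi',)]

Reason: IS NOT NULL vs self-equality (both exclude NULLs)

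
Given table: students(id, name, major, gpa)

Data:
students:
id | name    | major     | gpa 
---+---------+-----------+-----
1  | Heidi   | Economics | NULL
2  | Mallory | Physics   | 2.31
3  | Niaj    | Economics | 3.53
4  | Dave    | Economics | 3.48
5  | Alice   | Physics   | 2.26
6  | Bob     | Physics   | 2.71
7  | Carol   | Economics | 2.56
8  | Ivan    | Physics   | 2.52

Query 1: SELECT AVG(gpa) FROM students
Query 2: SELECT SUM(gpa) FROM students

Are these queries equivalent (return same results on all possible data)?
No, not equivalent

Query 1 returns: [(2.7671428571428573,)]
Query 2 returns: [(19.37,)]

Reason: AVG vs SUM give different aggregate values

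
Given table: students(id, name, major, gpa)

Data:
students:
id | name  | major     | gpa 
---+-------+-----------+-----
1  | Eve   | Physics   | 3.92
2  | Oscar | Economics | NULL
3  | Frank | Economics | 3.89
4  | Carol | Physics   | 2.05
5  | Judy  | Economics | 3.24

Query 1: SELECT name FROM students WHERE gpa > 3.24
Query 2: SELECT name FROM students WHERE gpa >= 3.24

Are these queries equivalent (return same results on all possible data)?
No, not equivalent

Query 1 returns: [('Eve',), ('Frank',)]
Query 2 returns: [('Eve',), ('Frank',), ('Judy',)]

Reason: > vs >= gives different results when gpa = 3.24 exists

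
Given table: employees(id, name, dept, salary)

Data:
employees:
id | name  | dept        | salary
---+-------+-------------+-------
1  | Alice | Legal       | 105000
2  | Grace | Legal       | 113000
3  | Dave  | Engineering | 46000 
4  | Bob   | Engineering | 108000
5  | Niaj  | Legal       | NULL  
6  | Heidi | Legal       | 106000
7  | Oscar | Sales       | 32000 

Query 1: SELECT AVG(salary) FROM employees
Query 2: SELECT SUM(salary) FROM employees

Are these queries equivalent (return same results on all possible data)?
No, not equivalent

Query 1 returns: [(85000.0,)]
Query 2 returns: [(510000,)]

Reason: AVG vs SUM give different aggregate values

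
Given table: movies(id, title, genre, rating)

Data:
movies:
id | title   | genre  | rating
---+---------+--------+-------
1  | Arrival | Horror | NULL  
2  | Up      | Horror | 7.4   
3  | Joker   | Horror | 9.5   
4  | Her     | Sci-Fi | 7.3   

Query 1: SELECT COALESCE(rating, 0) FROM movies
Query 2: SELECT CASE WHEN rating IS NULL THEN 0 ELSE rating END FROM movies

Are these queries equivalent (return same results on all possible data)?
Yes, equivalent

Both queries return: [(0,), (7.3,), (7.4,), (9.5,)]

Reason: COALESCE vs CASE for NULL handling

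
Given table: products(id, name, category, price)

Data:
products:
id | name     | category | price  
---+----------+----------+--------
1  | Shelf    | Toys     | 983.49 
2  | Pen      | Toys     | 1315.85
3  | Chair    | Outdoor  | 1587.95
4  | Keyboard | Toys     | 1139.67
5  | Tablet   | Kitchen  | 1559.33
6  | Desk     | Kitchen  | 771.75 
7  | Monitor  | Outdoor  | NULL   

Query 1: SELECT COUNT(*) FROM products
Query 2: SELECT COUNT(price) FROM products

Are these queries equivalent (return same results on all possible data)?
No, not equivalent

Query 1 returns: [(7,)]
Query 2 returns: [(6,)]

Reason: COUNT(*) includes NULLs, COUNT(column) excludes them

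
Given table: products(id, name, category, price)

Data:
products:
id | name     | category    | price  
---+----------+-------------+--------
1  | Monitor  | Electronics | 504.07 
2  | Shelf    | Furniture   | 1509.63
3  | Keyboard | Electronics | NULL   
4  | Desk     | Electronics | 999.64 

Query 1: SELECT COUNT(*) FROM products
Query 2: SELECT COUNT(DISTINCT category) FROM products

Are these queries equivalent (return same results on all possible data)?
No, not equivalent

Query 1 returns: [(4,)]
Query 2 returns: [(2,)]

Reason: COUNT(*) counts rows, COUNT(DISTINCT category) counts unique categorys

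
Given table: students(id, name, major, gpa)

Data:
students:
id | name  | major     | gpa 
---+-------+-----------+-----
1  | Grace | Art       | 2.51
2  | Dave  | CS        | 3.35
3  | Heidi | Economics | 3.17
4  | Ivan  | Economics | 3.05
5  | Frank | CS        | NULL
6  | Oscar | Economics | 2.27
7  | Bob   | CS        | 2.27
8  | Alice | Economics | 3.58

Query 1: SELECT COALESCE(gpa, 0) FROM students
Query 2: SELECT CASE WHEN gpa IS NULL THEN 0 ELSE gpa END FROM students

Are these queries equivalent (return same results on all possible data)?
Yes, equivalent

Both queries return: [(0,), (2.27,), (2.27,), (2.51,), (3.05,), (3.17,), (3.35,), (3.58,)]

Reason: COALESCE vs CASE for NULL handling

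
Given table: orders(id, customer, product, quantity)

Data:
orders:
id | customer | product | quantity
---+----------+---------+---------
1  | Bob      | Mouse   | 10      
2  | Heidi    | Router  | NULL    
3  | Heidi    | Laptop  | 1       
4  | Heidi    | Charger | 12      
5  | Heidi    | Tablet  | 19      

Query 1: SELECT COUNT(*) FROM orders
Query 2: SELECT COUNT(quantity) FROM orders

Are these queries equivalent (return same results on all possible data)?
No, not equivalent

Query 1 returns: [(5,)]
Query 2 returns: [(4,)]

Reason: COUNT(*) includes NULLs, COUNT(column) excludes them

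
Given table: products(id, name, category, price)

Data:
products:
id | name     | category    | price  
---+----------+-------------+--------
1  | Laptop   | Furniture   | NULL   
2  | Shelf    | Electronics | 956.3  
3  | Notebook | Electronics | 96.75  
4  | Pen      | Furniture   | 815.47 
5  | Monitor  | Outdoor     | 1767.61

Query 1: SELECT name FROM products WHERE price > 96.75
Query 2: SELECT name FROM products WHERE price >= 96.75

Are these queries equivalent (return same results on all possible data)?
No, not equivalent

Query 1 returns: [('Shelf',), ('Pen',), ('Monitor',)]
Query 2 returns: [('Shelf',), ('Notebook',), ('Pen',), ('Monitor',)]

Reason: > vs >= gives different results when price = 96.75 exists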